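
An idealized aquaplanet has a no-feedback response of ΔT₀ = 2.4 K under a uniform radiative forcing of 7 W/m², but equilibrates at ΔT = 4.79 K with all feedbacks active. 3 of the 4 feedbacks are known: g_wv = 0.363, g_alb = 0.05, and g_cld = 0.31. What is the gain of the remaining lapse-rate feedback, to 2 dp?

-0.22

Amplification A = ΔT/ΔT₀ = 4.79/2.4 = 1.996.
Total gain g = 1 − 1/A = 1 − 1/1.996 = 0.499.
Known gains sum to 0.363 + 0.05 + 0.31 = 0.723.
g_lr = 0.499 − 0.723 = -0.22.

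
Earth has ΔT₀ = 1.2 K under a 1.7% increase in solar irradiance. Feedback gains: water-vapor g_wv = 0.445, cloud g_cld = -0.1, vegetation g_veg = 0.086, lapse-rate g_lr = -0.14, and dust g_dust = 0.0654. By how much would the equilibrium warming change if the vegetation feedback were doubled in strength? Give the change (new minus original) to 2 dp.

Original: g = 0.3564, ΔT = 1.2/(1−0.3564) = 1.8645 K.
With doubled vegetation: g' = 0.4424, ΔT' = 1.2/(1−0.4424) = 2.1521 K.
Change = 2.1521 − 1.8645 = 0.29 K.

0.29 K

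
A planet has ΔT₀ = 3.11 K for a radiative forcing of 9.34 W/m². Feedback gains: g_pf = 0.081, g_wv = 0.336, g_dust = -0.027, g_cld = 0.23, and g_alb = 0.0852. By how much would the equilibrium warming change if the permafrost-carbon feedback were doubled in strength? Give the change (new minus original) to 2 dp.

Original: g = 0.7052, ΔT = 3.11/(1−0.7052) = 10.5495 K.
With doubled permafrost-carbon: g' = 0.7862, ΔT' = 3.11/(1−0.7862) = 14.5463 K.
Change = 14.5463 − 10.5495 = 4.00 K.

4.00 K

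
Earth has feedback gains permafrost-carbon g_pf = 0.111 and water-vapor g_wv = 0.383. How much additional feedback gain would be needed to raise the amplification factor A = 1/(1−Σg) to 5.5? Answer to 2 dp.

0.32

Current total gain = 0.494.
Target gain for A = 5.5: g* = 1 − 1/5.5 = 0.8182.
Additional gain needed = 0.8182 − 0.494 = 0.32.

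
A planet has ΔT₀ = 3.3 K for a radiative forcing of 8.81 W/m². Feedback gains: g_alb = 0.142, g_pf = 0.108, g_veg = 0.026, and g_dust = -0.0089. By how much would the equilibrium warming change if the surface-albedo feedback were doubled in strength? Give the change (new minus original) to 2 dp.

1.08 K

Original: g = 0.2671, ΔT = 3.3/(1−0.2671) = 4.5027 K.
With doubled surface-albedo: g' = 0.4091, ΔT' = 3.3/(1−0.4091) = 5.5847 K.
Change = 5.5847 − 4.5027 = 1.08 K.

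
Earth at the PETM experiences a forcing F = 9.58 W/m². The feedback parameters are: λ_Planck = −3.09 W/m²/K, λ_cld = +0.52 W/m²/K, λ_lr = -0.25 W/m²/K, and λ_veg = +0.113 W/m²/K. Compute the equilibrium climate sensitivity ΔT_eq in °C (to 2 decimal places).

3.54 °C

Net feedback parameter λ = (−3.09) + (+0.52) + (-0.25) + (+0.113) = -2.707 W/m²/K.
ΔT = −F/λ = −9.58/(-2.707) = 3.54 °C.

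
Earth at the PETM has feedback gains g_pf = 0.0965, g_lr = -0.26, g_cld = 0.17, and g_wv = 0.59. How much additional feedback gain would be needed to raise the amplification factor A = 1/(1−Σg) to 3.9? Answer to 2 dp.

Current total gain = 0.5965.
Target gain for A = 3.9: g* = 1 − 1/3.9 = 0.7436.
Additional gain needed = 0.7436 − 0.5965 = 0.15.

0.15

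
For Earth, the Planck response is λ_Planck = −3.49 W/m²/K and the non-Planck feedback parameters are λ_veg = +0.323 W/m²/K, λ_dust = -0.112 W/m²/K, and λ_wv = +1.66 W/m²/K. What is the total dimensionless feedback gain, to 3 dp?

0.536

Convert to gains: g_veg = 0.323/3.49 = 0.09255; g_dust = -0.112/3.49 = -0.03209; g_wv = 1.66/3.49 = 0.4756.
Total gain g = 0.53606.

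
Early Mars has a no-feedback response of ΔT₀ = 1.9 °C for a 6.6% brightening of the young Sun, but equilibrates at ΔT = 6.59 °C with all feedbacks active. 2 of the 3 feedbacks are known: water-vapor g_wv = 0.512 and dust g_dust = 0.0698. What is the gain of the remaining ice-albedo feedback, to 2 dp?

Amplification A = ΔT/ΔT₀ = 6.59/1.9 = 3.468.
Total gain g = 1 − 1/A = 1 − 1/3.468 = 0.7116.
Known gains sum to 0.512 + 0.0698 = 0.5818.
g_ice = 0.7116 − 0.5818 = 0.13.

0.13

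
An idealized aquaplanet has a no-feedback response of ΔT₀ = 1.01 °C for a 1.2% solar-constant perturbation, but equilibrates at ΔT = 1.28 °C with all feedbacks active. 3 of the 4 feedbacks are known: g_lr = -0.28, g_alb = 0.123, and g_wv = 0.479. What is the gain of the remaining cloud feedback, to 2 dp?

-0.11

Amplification A = ΔT/ΔT₀ = 1.28/1.01 = 1.267.
Total gain g = 1 − 1/A = 1 − 1/1.267 = 0.2107.
Known gains sum to -0.28 + 0.123 + 0.479 = 0.322.
g_cld = 0.2107 − 0.322 = -0.11.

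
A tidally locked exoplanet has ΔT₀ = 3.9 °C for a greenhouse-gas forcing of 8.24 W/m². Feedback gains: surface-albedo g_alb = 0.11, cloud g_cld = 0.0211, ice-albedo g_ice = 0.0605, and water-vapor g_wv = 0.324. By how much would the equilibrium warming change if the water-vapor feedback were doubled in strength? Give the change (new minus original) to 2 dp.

16.26 °C

Original: g = 0.5156, ΔT = 3.9/(1−0.5156) = 8.0512 °C.
With doubled water-vapor: g' = 0.8396, ΔT' = 3.9/(1−0.8396) = 24.3142 °C.
Change = 24.3142 − 8.0512 = 16.26 °C.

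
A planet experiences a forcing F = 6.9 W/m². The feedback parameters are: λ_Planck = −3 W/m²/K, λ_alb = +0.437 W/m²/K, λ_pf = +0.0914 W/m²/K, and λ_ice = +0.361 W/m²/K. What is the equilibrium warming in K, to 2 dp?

Net feedback parameter λ = (−3) + (+0.437) + (+0.0914) + (+0.361) = -2.1106 W/m²/K.
ΔT = −F/λ = −6.9/(-2.1106) = 3.27 K.

3.27 K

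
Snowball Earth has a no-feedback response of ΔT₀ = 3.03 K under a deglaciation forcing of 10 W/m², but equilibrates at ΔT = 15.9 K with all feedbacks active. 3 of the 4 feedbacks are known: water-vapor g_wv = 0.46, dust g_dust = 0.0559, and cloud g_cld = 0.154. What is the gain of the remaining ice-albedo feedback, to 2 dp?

Amplification A = ΔT/ΔT₀ = 15.9/3.03 = 5.248.
Total gain g = 1 − 1/A = 1 − 1/5.248 = 0.8095.
Known gains sum to 0.46 + 0.0559 + 0.154 = 0.6699.
g_ice = 0.8095 − 0.6699 = 0.14.

0.14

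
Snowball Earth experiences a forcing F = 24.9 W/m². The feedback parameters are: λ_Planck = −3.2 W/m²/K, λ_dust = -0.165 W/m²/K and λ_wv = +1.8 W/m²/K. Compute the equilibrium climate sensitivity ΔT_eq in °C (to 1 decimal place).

Net feedback parameter λ = (−3.2) + (-0.165) + (+1.8) = -1.565 W/m²/K.
ΔT = −F/λ = −24.9/(-1.565) = 15.9 °C.

15.9 °C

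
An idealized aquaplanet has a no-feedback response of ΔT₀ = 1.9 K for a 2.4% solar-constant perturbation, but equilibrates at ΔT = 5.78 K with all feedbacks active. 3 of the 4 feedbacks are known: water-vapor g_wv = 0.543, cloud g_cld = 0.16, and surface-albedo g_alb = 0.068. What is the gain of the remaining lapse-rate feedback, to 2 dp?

Amplification A = ΔT/ΔT₀ = 5.78/1.9 = 3.042.
Total gain g = 1 − 1/A = 1 − 1/3.042 = 0.6713.
Known gains sum to 0.543 + 0.16 + 0.068 = 0.771.
g_lr = 0.6713 − 0.771 = -0.10.

-0.10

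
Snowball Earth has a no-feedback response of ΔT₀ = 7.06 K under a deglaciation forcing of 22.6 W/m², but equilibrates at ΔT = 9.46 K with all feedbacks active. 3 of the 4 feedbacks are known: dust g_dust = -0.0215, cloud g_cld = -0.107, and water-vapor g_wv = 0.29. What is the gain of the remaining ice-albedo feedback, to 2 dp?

Amplification A = ΔT/ΔT₀ = 9.46/7.06 = 1.34.
Total gain g = 1 − 1/A = 1 − 1/1.34 = 0.2537.
Known gains sum to -0.0215 − 0.107 + 0.29 = 0.1615.
g_ice = 0.2537 − 0.1615 = 0.09.

0.09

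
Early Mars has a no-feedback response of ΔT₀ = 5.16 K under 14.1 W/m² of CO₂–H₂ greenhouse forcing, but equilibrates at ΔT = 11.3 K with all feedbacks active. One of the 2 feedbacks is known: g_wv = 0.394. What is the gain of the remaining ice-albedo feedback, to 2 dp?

Amplification A = ΔT/ΔT₀ = 11.3/5.16 = 2.19.
Total gain g = 1 − 1/A = 1 − 1/2.19 = 0.5434.
The known gain is 0.394.
g_ice = 0.5434 − 0.394 = 0.15.

0.15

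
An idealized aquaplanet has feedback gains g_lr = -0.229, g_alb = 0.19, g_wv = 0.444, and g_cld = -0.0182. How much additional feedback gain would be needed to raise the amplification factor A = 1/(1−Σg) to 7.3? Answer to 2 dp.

Current total gain = 0.3868.
Target gain for A = 7.3: g* = 1 − 1/7.3 = 0.863.
Additional gain needed = 0.863 − 0.3868 = 0.48.

0.48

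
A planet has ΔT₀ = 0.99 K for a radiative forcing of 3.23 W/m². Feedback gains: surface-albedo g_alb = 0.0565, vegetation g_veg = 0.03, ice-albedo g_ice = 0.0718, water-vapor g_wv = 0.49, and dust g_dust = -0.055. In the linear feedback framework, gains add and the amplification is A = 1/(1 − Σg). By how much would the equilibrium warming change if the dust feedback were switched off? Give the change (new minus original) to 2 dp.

0.38 K

Original: g = 0.5933, ΔT = 0.99/(1−0.5933) = 2.4342 K.
Without dust: g' = 0.6483, ΔT' = 0.99/(1−0.6483) = 2.8149 K.
Change = 2.8149 − 2.4342 = 0.38 K.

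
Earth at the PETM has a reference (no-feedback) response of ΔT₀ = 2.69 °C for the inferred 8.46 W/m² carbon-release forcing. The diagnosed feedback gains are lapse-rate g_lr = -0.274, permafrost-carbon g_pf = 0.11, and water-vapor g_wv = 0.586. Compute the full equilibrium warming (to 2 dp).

Total gain g = -0.274 + 0.11 + 0.586 = 0.422.
Amplification A = 1/(1 − 0.422) = 1.73.
ΔT = 2.69 × 1.73 = 4.65 °C.

4.65 °C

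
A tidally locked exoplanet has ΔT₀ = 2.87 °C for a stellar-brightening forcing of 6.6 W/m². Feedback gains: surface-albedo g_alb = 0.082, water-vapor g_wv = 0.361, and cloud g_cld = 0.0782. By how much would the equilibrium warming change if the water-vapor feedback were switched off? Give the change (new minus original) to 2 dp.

-2.58 °C

Original: g = 0.5212, ΔT = 2.87/(1−0.5212) = 5.9942 °C.
Without water-vapor: g' = 0.1602, ΔT' = 2.87/(1−0.1602) = 3.4175 °C.
Change = 3.4175 − 5.9942 = -2.58 °C.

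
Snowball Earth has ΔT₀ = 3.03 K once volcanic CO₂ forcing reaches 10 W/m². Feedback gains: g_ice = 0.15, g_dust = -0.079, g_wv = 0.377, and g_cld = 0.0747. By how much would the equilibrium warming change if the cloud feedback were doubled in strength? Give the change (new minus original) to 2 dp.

1.18 K

Original: g = 0.5227, ΔT = 3.03/(1−0.5227) = 6.3482 K.
With doubled cloud: g' = 0.5974, ΔT' = 3.03/(1−0.5974) = 7.5261 K.
Change = 7.5261 − 6.3482 = 1.18 K.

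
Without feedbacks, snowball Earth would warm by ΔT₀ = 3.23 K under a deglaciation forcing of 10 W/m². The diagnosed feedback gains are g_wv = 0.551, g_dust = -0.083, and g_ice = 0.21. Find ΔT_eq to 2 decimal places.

Total gain g = 0.551 − 0.083 + 0.21 = 0.678.
Amplification A = 1/(1 − 0.678) = 3.106.
ΔT = 3.23 × 3.106 = 10.03 K.

10.03 K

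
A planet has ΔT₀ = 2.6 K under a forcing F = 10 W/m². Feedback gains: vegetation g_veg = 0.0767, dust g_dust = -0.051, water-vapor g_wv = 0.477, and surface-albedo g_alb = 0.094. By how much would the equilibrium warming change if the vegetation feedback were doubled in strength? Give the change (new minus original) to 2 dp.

Original: g = 0.5967, ΔT = 2.6/(1−0.5967) = 6.4468 K.
With doubled vegetation: g' = 0.6734, ΔT' = 2.6/(1−0.6734) = 7.9608 K.
Change = 7.9608 − 6.4468 = 1.51 K.

1.51 K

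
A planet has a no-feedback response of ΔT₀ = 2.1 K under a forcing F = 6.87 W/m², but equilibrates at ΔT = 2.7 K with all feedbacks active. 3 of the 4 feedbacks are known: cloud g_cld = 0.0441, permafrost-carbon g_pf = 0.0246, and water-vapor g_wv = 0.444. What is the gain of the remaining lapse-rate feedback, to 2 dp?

-0.29

Amplification A = ΔT/ΔT₀ = 2.7/2.1 = 1.286.
Total gain g = 1 − 1/A = 1 − 1/1.286 = 0.2224.
Known gains sum to 0.0441 + 0.0246 + 0.444 = 0.5127.
g_lr = 0.2224 − 0.5127 = -0.29.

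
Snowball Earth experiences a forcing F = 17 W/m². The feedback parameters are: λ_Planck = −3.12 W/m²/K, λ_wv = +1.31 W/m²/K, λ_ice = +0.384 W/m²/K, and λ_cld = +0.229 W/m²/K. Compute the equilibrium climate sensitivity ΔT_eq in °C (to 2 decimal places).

14.20 °C

Net feedback parameter λ = (−3.12) + (+1.31) + (+0.384) + (+0.229) = -1.197 W/m²/K.
ΔT = −F/λ = −17/(-1.197) = 14.20 °C.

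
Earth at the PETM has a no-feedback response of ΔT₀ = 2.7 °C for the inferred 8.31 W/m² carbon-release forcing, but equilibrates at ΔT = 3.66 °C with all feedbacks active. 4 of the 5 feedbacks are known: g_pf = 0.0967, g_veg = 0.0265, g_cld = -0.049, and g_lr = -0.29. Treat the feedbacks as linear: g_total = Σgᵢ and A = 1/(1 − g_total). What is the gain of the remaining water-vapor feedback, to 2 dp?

Amplification A = ΔT/ΔT₀ = 3.66/2.7 = 1.356.
Total gain g = 1 − 1/A = 1 − 1/1.356 = 0.2625.
Known gains sum to 0.0967 + 0.0265 − 0.049 − 0.29 = -0.2158.
g_wv = 0.2625 + 0.2158 = 0.48.

0.48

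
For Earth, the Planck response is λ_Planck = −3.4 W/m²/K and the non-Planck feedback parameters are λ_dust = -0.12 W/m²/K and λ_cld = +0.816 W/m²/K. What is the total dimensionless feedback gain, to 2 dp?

0.20

Convert to gains: g_dust = -0.12/3.4 = -0.03529; g_cld = 0.816/3.4 = 0.24.
Total gain g = 0.20471.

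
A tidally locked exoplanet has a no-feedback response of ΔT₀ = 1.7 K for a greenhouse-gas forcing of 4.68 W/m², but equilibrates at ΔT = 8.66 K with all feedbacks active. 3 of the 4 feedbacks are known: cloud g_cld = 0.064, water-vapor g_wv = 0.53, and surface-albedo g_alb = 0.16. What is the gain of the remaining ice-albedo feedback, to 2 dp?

Amplification A = ΔT/ΔT₀ = 8.66/1.7 = 5.094.
Total gain g = 1 − 1/A = 1 − 1/5.094 = 0.8037.
Known gains sum to 0.064 + 0.53 + 0.16 = 0.754.
g_ice = 0.8037 − 0.754 = 0.05.

0.05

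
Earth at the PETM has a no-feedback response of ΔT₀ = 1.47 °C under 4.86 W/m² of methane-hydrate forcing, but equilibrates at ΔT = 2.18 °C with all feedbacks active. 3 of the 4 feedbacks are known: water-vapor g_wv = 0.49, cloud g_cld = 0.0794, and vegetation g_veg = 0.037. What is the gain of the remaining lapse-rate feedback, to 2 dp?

Amplification A = ΔT/ΔT₀ = 2.18/1.47 = 1.483.
Total gain g = 1 − 1/A = 1 − 1/1.483 = 0.3257.
Known gains sum to 0.49 + 0.0794 + 0.037 = 0.6064.
g_lr = 0.3257 − 0.6064 = -0.28.

-0.28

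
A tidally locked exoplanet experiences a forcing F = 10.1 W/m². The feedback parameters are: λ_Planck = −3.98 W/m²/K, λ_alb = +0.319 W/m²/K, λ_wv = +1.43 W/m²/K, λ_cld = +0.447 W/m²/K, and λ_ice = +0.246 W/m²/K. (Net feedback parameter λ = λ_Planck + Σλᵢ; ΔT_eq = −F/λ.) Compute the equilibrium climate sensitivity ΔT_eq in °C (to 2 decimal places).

6.57 °C

Net feedback parameter λ = (−3.98) + (+0.319) + (+1.43) + (+0.447) + (+0.246) = -1.538 W/m²/K.
ΔT = −F/λ = −10.1/(-1.538) = 6.57 °C.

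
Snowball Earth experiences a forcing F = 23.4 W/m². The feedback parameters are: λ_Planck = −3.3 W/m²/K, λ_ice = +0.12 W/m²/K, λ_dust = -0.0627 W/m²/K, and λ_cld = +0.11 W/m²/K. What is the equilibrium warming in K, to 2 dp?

7.47 K

Net feedback parameter λ = (−3.3) + (+0.12) + (-0.0627) + (+0.11) = -3.1327 W/m²/K.
ΔT = −F/λ = −23.4/(-3.1327) = 7.47 K.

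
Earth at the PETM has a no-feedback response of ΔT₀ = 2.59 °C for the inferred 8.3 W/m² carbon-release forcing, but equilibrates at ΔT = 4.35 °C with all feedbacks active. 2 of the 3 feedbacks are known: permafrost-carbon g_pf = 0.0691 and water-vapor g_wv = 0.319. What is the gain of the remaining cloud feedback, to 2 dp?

0.02

Amplification A = ΔT/ΔT₀ = 4.35/2.59 = 1.68.
Total gain g = 1 − 1/A = 1 − 1/1.68 = 0.4048.
Known gains sum to 0.0691 + 0.319 = 0.3881.
g_cld = 0.4048 − 0.3881 = 0.02.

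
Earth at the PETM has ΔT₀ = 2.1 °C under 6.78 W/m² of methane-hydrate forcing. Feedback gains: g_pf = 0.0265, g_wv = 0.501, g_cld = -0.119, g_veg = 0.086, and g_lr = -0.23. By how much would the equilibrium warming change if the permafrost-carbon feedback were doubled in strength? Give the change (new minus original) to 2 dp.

Original: g = 0.2645, ΔT = 2.1/(1−0.2645) = 2.8552 °C.
With doubled permafrost-carbon: g' = 0.291, ΔT' = 2.1/(1−0.291) = 2.9619 °C.
Change = 2.9619 − 2.8552 = 0.11 °C.

0.11 °C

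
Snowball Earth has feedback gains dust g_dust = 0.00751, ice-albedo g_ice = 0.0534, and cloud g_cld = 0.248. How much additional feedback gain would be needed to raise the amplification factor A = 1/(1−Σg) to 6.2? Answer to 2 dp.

Current total gain = 0.30891.
Target gain for A = 6.2: g* = 1 − 1/6.2 = 0.8387.
Additional gain needed = 0.8387 − 0.30891 = 0.53.

0.53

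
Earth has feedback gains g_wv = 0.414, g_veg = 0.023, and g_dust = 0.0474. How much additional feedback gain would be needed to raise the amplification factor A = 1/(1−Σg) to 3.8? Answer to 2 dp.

0.25

Current total gain = 0.4844.
Target gain for A = 3.8: g* = 1 − 1/3.8 = 0.7368.
Additional gain needed = 0.7368 − 0.4844 = 0.25.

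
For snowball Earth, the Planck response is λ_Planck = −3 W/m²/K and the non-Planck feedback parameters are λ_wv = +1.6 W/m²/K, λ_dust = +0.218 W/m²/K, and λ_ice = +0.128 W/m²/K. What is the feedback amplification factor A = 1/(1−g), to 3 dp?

Convert to gains: g_wv = 1.6/3 = 0.5333; g_dust = 0.218/3 = 0.07267; g_ice = 0.128/3 = 0.04267.
Total gain g = 0.64864.
A = 1/(1 − 0.64864) = 2.846.

2.846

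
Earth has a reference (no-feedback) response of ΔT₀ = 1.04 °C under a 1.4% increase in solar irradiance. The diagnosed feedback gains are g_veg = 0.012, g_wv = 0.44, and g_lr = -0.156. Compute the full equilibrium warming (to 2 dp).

Total gain g = 0.012 + 0.44 − 0.156 = 0.296.
Amplification A = 1/(1 − 0.296) = 1.42.
ΔT = 1.04 × 1.42 = 1.48 °C.

1.48 °C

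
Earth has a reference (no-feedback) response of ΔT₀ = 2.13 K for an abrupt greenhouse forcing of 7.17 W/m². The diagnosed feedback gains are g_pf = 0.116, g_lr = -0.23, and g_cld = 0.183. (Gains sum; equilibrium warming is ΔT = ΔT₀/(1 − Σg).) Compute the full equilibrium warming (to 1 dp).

Total gain g = 0.116 − 0.23 + 0.183 = 0.069.
Amplification A = 1/(1 − 0.069) = 1.074.
ΔT = 2.13 × 1.074 = 2.3 K.

2.3 K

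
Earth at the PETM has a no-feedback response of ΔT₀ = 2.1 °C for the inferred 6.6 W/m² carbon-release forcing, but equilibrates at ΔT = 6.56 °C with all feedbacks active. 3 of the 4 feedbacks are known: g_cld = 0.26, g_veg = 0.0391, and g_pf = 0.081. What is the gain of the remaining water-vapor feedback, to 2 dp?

0.30

Amplification A = ΔT/ΔT₀ = 6.56/2.1 = 3.124.
Total gain g = 1 − 1/A = 1 − 1/3.124 = 0.6799.
Known gains sum to 0.26 + 0.0391 + 0.081 = 0.3801.
g_wv = 0.6799 − 0.3801 = 0.30.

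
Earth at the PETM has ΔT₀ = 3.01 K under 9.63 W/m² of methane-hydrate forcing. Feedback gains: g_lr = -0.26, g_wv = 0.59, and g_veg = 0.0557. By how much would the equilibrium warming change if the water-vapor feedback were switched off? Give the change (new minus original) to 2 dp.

-2.40 K

Original: g = 0.3857, ΔT = 3.01/(1−0.3857) = 4.8999 K.
Without water-vapor: g' = -0.2043, ΔT' = 3.01/(1+0.2043) = 2.4994 K.
Change = 2.4994 − 4.8999 = -2.40 K.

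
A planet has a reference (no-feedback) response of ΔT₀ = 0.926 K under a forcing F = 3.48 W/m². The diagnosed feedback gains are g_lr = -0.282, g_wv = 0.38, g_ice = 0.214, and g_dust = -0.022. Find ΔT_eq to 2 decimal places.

Total gain g = -0.282 + 0.38 + 0.214 − 0.022 = 0.29.
Amplification A = 1/(1 − 0.29) = 1.408.
ΔT = 0.926 × 1.408 = 1.30 K.

1.30 K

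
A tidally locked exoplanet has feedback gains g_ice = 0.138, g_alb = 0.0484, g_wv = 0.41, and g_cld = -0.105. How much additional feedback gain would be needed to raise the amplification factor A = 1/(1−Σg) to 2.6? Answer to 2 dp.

0.12

Current total gain = 0.4914.
Target gain for A = 2.6: g* = 1 − 1/2.6 = 0.6154.
Additional gain needed = 0.6154 − 0.4914 = 0.12.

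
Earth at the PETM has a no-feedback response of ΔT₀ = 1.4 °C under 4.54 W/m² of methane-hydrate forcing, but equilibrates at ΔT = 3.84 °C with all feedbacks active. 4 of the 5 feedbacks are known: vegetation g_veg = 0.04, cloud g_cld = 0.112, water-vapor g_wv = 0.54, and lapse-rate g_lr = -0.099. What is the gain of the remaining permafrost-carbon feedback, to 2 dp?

0.04

Amplification A = ΔT/ΔT₀ = 3.84/1.4 = 2.743.
Total gain g = 1 − 1/A = 1 − 1/2.743 = 0.6354.
Known gains sum to 0.04 + 0.112 + 0.54 − 0.099 = 0.593.
g_pf = 0.6354 − 0.593 = 0.04.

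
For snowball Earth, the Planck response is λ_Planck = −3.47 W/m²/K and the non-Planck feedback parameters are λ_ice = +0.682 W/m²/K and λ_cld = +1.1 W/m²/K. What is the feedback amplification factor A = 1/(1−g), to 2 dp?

Convert to gains: g_ice = 0.682/3.47 = 0.1965; g_cld = 1.1/3.47 = 0.317.
Total gain g = 0.5135.
A = 1/(1 − 0.5135) = 2.06.

2.06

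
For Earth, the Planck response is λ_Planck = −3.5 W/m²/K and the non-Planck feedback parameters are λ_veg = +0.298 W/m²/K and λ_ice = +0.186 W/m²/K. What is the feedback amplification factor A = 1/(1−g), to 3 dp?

Convert to gains: g_veg = 0.298/3.5 = 0.08514; g_ice = 0.186/3.5 = 0.05314.
Total gain g = 0.13828.
A = 1/(1 − 0.13828) = 1.160.

1.160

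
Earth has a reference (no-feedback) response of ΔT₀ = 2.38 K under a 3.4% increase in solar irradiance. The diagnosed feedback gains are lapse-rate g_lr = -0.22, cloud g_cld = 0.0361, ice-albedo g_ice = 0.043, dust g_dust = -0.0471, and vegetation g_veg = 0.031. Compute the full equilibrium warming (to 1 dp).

2.1 K

Total gain g = -0.22 + 0.0361 + 0.043 − 0.0471 + 0.031 = -0.157.
Amplification A = 1/(1 + 0.157) = 0.8643.
ΔT = 2.38 × 0.8643 = 2.1 K.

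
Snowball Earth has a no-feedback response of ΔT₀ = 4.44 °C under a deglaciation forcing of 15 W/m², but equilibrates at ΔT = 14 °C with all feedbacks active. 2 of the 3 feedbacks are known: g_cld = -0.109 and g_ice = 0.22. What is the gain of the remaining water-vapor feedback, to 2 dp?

Amplification A = ΔT/ΔT₀ = 14/4.44 = 3.153.
Total gain g = 1 − 1/A = 1 − 1/3.153 = 0.6828.
Known gains sum to -0.109 + 0.22 = 0.111.
g_wv = 0.6828 − 0.111 = 0.57.

0.57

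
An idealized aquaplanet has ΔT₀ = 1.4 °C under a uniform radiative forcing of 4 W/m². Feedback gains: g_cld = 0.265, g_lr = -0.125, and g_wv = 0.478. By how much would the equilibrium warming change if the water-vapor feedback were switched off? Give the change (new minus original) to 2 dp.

-2.04 °C

Original: g = 0.618, ΔT = 1.4/(1−0.618) = 3.6649 °C.
Without water-vapor: g' = 0.14, ΔT' = 1.4/(1−0.14) = 1.6279 °C.
Change = 1.6279 − 3.6649 = -2.04 °C.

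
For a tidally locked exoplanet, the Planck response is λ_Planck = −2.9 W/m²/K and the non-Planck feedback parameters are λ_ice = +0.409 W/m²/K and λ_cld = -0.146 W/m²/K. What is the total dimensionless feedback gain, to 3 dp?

Convert to gains: g_ice = 0.409/2.9 = 0.141; g_cld = -0.146/2.9 = -0.05034.
Total gain g = 0.09066.

0.091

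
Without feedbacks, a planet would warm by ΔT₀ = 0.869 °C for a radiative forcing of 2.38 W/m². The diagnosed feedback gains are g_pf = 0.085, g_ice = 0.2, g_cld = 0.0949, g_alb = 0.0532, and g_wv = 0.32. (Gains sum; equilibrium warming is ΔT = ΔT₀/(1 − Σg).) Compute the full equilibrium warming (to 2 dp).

3.52 °C

Total gain g = 0.085 + 0.2 + 0.0949 + 0.0532 + 0.32 = 0.7531.
Amplification A = 1/(1 − 0.7531) = 4.05.
ΔT = 0.869 × 4.05 = 3.52 °C.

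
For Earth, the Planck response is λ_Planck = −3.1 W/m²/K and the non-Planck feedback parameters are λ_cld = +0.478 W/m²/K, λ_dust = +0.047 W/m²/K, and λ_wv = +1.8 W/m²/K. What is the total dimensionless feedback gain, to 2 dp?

0.75

Convert to gains: g_cld = 0.478/3.1 = 0.1542; g_dust = 0.047/3.1 = 0.01516; g_wv = 1.8/3.1 = 0.5806.
Total gain g = 0.74996.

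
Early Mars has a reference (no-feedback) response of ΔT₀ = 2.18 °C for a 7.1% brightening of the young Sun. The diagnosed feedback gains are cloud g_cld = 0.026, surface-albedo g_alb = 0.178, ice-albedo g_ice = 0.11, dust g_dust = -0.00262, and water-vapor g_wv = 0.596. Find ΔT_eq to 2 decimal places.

23.54 °C

Total gain g = 0.026 + 0.178 + 0.11 − 0.00262 + 0.596 = 0.90738.
Amplification A = 1/(1 − 0.90738) = 10.8.
ΔT = 2.18 × 10.8 = 23.54 °C.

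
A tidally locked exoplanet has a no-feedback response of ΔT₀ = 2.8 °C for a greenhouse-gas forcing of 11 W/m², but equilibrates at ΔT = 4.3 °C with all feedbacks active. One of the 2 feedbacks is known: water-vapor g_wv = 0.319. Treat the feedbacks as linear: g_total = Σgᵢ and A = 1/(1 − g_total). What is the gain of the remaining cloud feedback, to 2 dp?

Amplification A = ΔT/ΔT₀ = 4.3/2.8 = 1.536.
Total gain g = 1 − 1/A = 1 − 1/1.536 = 0.349.
The known gain is 0.319.
g_cld = 0.349 − 0.319 = 0.03.

0.03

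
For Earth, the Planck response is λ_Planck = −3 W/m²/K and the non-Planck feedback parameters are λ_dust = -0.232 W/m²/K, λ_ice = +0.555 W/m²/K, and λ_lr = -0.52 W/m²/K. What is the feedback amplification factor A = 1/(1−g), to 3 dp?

0.938

Convert to gains: g_dust = -0.232/3 = -0.07733; g_ice = 0.555/3 = 0.185; g_lr = -0.52/3 = -0.1733.
Total gain g = -0.06563.
A = 1/(1 + 0.06563) = 0.938.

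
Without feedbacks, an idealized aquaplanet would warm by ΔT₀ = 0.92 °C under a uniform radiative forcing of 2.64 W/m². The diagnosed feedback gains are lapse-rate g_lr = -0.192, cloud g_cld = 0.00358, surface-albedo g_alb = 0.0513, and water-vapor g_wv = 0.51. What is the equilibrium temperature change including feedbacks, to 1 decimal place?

Total gain g = -0.192 + 0.00358 + 0.0513 + 0.51 = 0.37288.
Amplification A = 1/(1 − 0.37288) = 1.595.
ΔT = 0.92 × 1.595 = 1.5 °C.

1.5 °C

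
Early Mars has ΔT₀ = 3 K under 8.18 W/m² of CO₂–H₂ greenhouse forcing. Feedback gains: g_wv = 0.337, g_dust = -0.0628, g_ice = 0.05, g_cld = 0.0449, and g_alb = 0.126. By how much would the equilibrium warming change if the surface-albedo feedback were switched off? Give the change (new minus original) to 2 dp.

-1.19 K

Original: g = 0.4951, ΔT = 3/(1−0.4951) = 5.9418 K.
Without surface-albedo: g' = 0.3691, ΔT' = 3/(1−0.3691) = 4.7551 K.
Change = 4.7551 − 5.9418 = -1.19 K.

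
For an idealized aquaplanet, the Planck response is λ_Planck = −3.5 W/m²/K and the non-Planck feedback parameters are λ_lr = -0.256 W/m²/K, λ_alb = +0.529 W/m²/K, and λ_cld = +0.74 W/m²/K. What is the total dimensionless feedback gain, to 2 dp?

Convert to gains: g_lr = -0.256/3.5 = -0.07314; g_alb = 0.529/3.5 = 0.1511; g_cld = 0.74/3.5 = 0.2114.
Total gain g = 0.28936.

0.29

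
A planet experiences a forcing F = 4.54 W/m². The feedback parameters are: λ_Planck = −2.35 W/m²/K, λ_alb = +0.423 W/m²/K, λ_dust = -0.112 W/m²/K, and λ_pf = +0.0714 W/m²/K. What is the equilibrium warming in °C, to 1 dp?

Net feedback parameter λ = (−2.35) + (+0.423) + (-0.112) + (+0.0714) = -1.9676 W/m²/K.
ΔT = −F/λ = −4.54/(-1.9676) = 2.3 °C.

2.3 °C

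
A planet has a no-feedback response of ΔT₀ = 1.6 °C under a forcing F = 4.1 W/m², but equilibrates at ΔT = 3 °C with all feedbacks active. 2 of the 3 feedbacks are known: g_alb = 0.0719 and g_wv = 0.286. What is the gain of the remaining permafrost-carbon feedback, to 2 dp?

Amplification A = ΔT/ΔT₀ = 3/1.6 = 1.875.
Total gain g = 1 − 1/A = 1 − 1/1.875 = 0.4667.
Known gains sum to 0.0719 + 0.286 = 0.3579.
g_pf = 0.4667 − 0.3579 = 0.11.

0.11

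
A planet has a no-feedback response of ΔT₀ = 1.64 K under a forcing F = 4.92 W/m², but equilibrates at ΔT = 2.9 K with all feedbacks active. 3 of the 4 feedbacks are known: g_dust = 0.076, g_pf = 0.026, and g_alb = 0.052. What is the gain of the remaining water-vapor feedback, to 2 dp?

0.28

Amplification A = ΔT/ΔT₀ = 2.9/1.64 = 1.768.
Total gain g = 1 − 1/A = 1 − 1/1.768 = 0.4344.
Known gains sum to 0.076 + 0.026 + 0.052 = 0.154.
g_wv = 0.4344 − 0.154 = 0.28.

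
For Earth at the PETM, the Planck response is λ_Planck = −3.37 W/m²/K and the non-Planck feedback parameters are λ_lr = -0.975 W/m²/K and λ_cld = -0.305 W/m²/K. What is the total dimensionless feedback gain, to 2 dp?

Convert to gains: g_lr = -0.975/3.37 = -0.2893; g_cld = -0.305/3.37 = -0.0905.
Total gain g = -0.3798.

-0.38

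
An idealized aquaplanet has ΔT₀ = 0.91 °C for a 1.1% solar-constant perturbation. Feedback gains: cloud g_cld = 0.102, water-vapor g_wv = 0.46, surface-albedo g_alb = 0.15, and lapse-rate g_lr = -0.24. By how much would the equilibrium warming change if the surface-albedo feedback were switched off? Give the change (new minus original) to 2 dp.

Original: g = 0.472, ΔT = 0.91/(1−0.472) = 1.7235 °C.
Without surface-albedo: g' = 0.322, ΔT' = 0.91/(1−0.322) = 1.3422 °C.
Change = 1.3422 − 1.7235 = -0.38 °C.

-0.38 °C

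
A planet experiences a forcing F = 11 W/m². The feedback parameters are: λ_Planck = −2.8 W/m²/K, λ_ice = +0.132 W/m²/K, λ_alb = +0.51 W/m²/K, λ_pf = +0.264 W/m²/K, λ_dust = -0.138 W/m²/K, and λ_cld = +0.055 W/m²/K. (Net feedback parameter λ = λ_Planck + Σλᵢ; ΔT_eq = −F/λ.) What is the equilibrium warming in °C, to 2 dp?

5.56 °C

Net feedback parameter λ = (−2.8) + (+0.132) + (+0.51) + (+0.264) + (-0.138) + (+0.055) = -1.977 W/m²/K.
ΔT = −F/λ = −11/(-1.977) = 5.56 °C.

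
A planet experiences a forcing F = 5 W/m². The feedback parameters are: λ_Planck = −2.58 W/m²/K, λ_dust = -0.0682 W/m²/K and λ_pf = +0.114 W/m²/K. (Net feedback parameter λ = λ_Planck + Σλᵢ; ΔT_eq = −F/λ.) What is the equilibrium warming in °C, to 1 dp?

2.0 °C

Net feedback parameter λ = (−2.58) + (-0.0682) + (+0.114) = -2.5342 W/m²/K.
ΔT = −F/λ = −5/(-2.5342) = 2.0 °C.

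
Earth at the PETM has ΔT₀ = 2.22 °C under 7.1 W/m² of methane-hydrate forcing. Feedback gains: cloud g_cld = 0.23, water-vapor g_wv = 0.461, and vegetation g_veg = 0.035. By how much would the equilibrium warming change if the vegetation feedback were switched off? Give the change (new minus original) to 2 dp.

Original: g = 0.726, ΔT = 2.22/(1−0.726) = 8.1022 °C.
Without vegetation: g' = 0.691, ΔT' = 2.22/(1−0.691) = 7.1845 °C.
Change = 7.1845 − 8.1022 = -0.92 °C.

-0.92 °C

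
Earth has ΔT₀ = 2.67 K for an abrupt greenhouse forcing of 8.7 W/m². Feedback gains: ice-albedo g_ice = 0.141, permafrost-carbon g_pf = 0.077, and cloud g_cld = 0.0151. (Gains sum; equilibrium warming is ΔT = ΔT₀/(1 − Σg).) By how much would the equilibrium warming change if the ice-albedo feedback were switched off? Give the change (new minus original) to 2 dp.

Original: g = 0.2331, ΔT = 2.67/(1−0.2331) = 3.4815 K.
Without ice-albedo: g' = 0.0921, ΔT' = 2.67/(1−0.0921) = 2.9409 K.
Change = 2.9409 − 3.4815 = -0.54 K.

-0.54 K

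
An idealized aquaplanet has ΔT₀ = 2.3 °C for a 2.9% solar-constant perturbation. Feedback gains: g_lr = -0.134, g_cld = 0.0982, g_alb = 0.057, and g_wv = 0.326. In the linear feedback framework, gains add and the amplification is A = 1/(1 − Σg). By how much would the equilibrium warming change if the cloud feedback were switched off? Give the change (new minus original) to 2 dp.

Original: g = 0.3472, ΔT = 2.3/(1−0.3472) = 3.5233 °C.
Without cloud: g' = 0.249, ΔT' = 2.3/(1−0.249) = 3.0626 °C.
Change = 3.0626 − 3.5233 = -0.46 °C.

-0.46 °C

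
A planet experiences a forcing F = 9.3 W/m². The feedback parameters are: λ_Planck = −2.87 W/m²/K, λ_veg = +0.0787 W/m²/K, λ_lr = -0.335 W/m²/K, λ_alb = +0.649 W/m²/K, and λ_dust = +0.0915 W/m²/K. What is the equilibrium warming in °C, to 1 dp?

Net feedback parameter λ = (−2.87) + (+0.0787) + (-0.335) + (+0.649) + (+0.0915) = -2.3858 W/m²/K.
ΔT = −F/λ = −9.3/(-2.3858) = 3.9 °C.

3.9 °C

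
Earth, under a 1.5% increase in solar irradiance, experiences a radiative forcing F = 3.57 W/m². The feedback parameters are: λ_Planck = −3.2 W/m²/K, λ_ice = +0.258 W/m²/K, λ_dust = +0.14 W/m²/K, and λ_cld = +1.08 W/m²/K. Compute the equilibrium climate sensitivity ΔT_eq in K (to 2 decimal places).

2.07 K

Net feedback parameter λ = (−3.2) + (+0.258) + (+0.14) + (+1.08) = -1.722 W/m²/K.
ΔT = −F/λ = −3.57/(-1.722) = 2.07 K.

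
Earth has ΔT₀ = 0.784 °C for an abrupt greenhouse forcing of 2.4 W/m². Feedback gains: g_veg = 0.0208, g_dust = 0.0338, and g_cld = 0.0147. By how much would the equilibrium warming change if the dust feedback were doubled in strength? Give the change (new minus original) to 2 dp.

0.03 °C

Original: g = 0.0693, ΔT = 0.784/(1−0.0693) = 0.8424 °C.
With doubled dust: g' = 0.1031, ΔT' = 0.784/(1−0.1031) = 0.8741 °C.
Change = 0.8741 − 0.8424 = 0.03 °C.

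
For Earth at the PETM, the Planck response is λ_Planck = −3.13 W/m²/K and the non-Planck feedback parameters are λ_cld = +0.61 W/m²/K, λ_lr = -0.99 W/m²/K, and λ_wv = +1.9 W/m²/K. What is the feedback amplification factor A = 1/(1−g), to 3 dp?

1.944

Convert to gains: g_cld = 0.61/3.13 = 0.1949; g_lr = -0.99/3.13 = -0.3163; g_wv = 1.9/3.13 = 0.607.
Total gain g = 0.4856.
A = 1/(1 − 0.4856) = 1.944.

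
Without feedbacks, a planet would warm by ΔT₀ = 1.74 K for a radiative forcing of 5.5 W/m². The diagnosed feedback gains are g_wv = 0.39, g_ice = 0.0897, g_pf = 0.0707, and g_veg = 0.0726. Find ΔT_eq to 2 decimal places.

Total gain g = 0.39 + 0.0897 + 0.0707 + 0.0726 = 0.623.
Amplification A = 1/(1 − 0.623) = 2.653.
ΔT = 1.74 × 2.653 = 4.62 K.

4.62 K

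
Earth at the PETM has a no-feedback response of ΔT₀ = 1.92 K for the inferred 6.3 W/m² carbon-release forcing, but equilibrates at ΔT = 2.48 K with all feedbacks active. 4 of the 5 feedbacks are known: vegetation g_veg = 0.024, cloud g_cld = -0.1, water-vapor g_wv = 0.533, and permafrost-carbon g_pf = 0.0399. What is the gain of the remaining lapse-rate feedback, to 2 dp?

Amplification A = ΔT/ΔT₀ = 2.48/1.92 = 1.292.
Total gain g = 1 − 1/A = 1 − 1/1.292 = 0.226.
Known gains sum to 0.024 − 0.1 + 0.533 + 0.0399 = 0.4969.
g_lr = 0.226 − 0.4969 = -0.27.

-0.27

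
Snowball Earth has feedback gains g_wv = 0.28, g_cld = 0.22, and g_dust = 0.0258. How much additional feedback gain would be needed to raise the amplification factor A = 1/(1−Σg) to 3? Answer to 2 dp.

Current total gain = 0.5258.
Target gain for A = 3: g* = 1 − 1/3 = 0.6667.
Additional gain needed = 0.6667 − 0.5258 = 0.14.

0.14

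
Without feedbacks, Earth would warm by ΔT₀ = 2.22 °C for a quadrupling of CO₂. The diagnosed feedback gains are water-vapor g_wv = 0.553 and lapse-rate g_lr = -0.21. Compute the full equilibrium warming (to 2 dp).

3.38 °C

Total gain g = 0.553 − 0.21 = 0.343.
Amplification A = 1/(1 − 0.343) = 1.522.
ΔT = 2.22 × 1.522 = 3.38 °C.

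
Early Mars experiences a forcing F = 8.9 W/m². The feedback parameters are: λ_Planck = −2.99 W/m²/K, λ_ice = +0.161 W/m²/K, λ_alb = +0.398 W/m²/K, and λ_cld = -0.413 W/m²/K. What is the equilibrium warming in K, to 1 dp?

3.1 K

Net feedback parameter λ = (−2.99) + (+0.161) + (+0.398) + (-0.413) = -2.844 W/m²/K.
ΔT = −F/λ = −8.9/(-2.844) = 3.1 K.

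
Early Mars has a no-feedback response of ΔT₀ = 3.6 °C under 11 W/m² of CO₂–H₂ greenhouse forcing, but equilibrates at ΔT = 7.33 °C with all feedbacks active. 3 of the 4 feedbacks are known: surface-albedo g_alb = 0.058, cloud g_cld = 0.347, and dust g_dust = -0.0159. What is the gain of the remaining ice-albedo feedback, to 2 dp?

0.12

Amplification A = ΔT/ΔT₀ = 7.33/3.6 = 2.036.
Total gain g = 1 − 1/A = 1 − 1/2.036 = 0.5088.
Known gains sum to 0.058 + 0.347 − 0.0159 = 0.3891.
g_ice = 0.5088 − 0.3891 = 0.12.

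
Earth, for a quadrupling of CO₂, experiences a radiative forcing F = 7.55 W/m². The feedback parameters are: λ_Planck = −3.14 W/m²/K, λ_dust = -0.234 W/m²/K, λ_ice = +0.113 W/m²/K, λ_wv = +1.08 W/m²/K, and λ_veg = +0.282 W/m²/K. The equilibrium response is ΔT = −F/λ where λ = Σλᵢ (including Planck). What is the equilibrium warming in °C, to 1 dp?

4.0 °C

Net feedback parameter λ = (−3.14) + (-0.234) + (+0.113) + (+1.08) + (+0.282) = -1.899 W/m²/K.
ΔT = −F/λ = −7.55/(-1.899) = 4.0 °C.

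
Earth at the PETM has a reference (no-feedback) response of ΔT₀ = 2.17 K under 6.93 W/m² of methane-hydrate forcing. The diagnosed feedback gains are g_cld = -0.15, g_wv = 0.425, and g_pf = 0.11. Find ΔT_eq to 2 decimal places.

Total gain g = -0.15 + 0.425 + 0.11 = 0.385.
Amplification A = 1/(1 − 0.385) = 1.626.
ΔT = 2.17 × 1.626 = 3.53 K.

3.53 K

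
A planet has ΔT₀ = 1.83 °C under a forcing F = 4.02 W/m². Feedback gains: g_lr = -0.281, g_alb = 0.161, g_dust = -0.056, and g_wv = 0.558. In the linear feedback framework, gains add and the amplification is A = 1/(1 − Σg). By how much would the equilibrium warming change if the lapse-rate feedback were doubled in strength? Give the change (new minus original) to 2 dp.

-0.93 °C

Original: g = 0.382, ΔT = 1.83/(1−0.382) = 2.9612 °C.
With doubled lapse-rate: g' = 0.101, ΔT' = 1.83/(1−0.101) = 2.0356 °C.
Change = 2.0356 − 2.9612 = -0.93 °C.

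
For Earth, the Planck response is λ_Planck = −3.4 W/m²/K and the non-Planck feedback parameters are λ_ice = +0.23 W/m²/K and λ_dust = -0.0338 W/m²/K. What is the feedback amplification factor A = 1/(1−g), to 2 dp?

1.06

Convert to gains: g_ice = 0.23/3.4 = 0.06765; g_dust = -0.0338/3.4 = -0.009941.
Total gain g = 0.057709.
A = 1/(1 − 0.057709) = 1.06.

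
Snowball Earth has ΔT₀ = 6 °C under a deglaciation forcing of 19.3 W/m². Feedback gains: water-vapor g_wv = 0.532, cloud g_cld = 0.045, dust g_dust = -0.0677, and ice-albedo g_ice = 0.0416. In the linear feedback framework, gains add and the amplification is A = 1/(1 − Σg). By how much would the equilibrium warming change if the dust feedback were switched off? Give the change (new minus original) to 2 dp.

Original: g = 0.5509, ΔT = 6/(1−0.5509) = 13.3601 °C.
Without dust: g' = 0.6186, ΔT' = 6/(1−0.6186) = 15.7315 °C.
Change = 15.7315 − 13.3601 = 2.37 °C.

2.37 °C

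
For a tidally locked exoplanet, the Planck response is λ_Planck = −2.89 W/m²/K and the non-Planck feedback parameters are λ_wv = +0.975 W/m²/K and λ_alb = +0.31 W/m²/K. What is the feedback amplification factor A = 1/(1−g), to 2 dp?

1.80

Convert to gains: g_wv = 0.975/2.89 = 0.3374; g_alb = 0.31/2.89 = 0.1073.
Total gain g = 0.4447.
A = 1/(1 − 0.4447) = 1.80.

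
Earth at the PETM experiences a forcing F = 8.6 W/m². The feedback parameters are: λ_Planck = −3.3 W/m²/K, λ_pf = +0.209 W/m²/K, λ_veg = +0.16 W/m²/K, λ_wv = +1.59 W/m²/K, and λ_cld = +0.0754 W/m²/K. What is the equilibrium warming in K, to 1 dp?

6.8 K

Net feedback parameter λ = (−3.3) + (+0.209) + (+0.16) + (+1.59) + (+0.0754) = -1.2656 W/m²/K.
ΔT = −F/λ = −8.6/(-1.2656) = 6.8 K.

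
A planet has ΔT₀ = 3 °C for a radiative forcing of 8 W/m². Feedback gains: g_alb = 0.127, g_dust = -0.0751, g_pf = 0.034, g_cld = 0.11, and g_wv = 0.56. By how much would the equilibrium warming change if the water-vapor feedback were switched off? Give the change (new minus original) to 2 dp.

Original: g = 0.7559, ΔT = 3/(1−0.7559) = 12.2900 °C.
Without water-vapor: g' = 0.1959, ΔT' = 3/(1−0.1959) = 3.7309 °C.
Change = 3.7309 − 12.2900 = -8.56 °C.

-8.56 °C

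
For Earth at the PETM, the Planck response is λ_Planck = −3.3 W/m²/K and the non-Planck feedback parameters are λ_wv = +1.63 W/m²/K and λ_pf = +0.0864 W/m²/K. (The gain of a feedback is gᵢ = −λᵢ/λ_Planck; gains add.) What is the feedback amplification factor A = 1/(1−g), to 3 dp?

Convert to gains: g_wv = 1.63/3.3 = 0.4939; g_pf = 0.0864/3.3 = 0.02618.
Total gain g = 0.52008.
A = 1/(1 − 0.52008) = 2.084.

2.084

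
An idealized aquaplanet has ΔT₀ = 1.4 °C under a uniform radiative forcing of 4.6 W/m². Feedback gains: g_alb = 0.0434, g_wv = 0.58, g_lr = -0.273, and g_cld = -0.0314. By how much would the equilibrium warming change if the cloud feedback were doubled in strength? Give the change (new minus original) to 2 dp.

Original: g = 0.319, ΔT = 1.4/(1−0.319) = 2.0558 °C.
With doubled cloud: g' = 0.2876, ΔT' = 1.4/(1−0.2876) = 1.9652 °C.
Change = 1.9652 − 2.0558 = -0.09 °C.

-0.09 °C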